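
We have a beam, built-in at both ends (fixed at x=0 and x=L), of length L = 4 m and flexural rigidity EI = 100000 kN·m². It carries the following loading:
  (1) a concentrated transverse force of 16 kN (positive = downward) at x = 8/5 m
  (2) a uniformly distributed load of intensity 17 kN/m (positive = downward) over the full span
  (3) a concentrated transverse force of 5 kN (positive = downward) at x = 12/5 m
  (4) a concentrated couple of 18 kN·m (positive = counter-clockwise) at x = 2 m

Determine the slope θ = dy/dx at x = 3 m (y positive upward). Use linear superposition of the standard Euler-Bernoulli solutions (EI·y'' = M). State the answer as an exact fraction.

θ(3) = 11963/100000000 rad

Load 1 — point force P=16 kN at a=8/5 m (b=L-a=12/5):
  θ_1 = Pa²(L-x)(2bL-(3b+a)(L-x))/(2L³EI)  [x>a] = 16·(8/5)²·(4-3)·(2·(12/5)·4-(3·(12/5)+(8/5))·(4-3))/(2·4³·100000) = 13/390625 rad
Load 2 — uniform load w=17 kN/m over full span:
  θ_2 = -wx(L-x)(L-2x)/(12EI) = -17·3·(4-3)·(4-2·3)/(12·100000) = 17/200000 rad
Load 3 — point force P=5 kN at a=12/5 m (b=L-a=8/5):
  θ_3 = Pa²(L-x)(2bL-(3b+a)(L-x))/(2L³EI)  [x>a] = 5·(12/5)²·(4-3)·(2·(8/5)·4-(3·(8/5)+(12/5))·(4-3))/(2·4³·100000) = 63/5000000 rad
Load 4 — applied couple M₀=18 kN·m at a=2 m (b=L-a=2):
  θ_4 = (R_Ax²/2 - M_Ax - M₀(x-a))/EI  [x>a] with R_A=27/4, M_A=9/2 = ((27/4)·3²/2 - (9/2)·3 - 18·(3-2))/100000 = -9/800000 rad
Superposition: θ = Σ θ_i = 11963/100000000 rad ≈ 0.000120 rad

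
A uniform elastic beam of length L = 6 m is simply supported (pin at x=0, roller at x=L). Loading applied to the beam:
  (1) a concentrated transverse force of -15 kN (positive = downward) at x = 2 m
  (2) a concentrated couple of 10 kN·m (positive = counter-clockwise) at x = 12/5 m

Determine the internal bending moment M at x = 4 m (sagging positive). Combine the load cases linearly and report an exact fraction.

M(4) = -40/3 kN·m

Load 1 — point force P=-15 kN at a=2 m (b=L-a=4):
  M_1 = Pa(L-x)/L  [x>a] = (-15)·2·(6-4)/6 = -10 kN·m
Load 2 — applied couple M₀=10 kN·m at a=12/5 m (b=L-a=18/5):
  M_2 = M₀x/L - M₀  [x>a] = 10·4/6 - 10 = -10/3 kN·m
Superposition: M = Σ M_i = -40/3 kN·m ≈ -13.333333 kN·m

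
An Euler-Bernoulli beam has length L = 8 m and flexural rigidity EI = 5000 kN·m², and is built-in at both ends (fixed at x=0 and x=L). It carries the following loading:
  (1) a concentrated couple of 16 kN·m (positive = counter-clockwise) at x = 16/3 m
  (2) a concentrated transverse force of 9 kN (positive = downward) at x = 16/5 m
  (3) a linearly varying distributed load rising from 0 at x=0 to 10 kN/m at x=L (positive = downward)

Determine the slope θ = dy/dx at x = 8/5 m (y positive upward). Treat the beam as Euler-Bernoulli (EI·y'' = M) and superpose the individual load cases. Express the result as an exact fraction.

Load 1 — applied couple M₀=16 kN·m at a=16/3 m (b=L-a=8/3):
  θ_1 = (R_Ax²/2 - M_Ax)/EI  [x≤a] with R_A=8/3, M_A=16/3 = ((8/3)·(8/5)²/2 - (16/3)·(8/5))/5000 = -16/15625 rad
Load 2 — point force P=9 kN at a=16/5 m (b=L-a=24/5):
  θ_2 = -Pb²x(2aL-(3a+b)x)/(2L³EI)  [x≤a] = -9·(24/5)²·(8/5)·(2·(16/5)·8-(3·(16/5)+(24/5))·(8/5))/(2·8³·5000) = -3564/1953125 rad
Load 3 — triangular load w₀=10 kN/m (0→w₀ over full span):
  θ_3 = -w₀(2x(L-x)(L-2x)(x+2L)+x²(L-x)²)/(120LEI) = -10·(2·(8/5)·(8-(8/5))·(8-2·(8/5))·((8/5)+2·8)+(8/5)²·(8-(8/5))²)/(120·8·5000) = -896/234375 rad
Superposition: θ = Σ θ_i = -39092/5859375 rad ≈ -0.006672 rad

θ(8/5) = -39092/5859375 rad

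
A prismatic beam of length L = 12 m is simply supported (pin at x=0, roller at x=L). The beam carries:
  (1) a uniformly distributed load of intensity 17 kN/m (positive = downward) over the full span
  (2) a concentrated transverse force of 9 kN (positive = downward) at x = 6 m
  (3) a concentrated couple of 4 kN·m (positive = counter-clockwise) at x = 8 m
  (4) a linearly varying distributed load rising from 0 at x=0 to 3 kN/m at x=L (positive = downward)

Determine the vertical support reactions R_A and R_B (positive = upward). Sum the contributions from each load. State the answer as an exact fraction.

R_A = 677/6 kN, R_B = 709/6 kN

Load 1 — uniform load w=17 kN/m over full span:
  R_A = wL/2 = 17·12/2 = 102 kN
  R_B = wL/2 = 17·12/2 = 102 kN
Load 2 — point force P=9 kN at a=6 m (b=L-a=6):
  R_A = Pb/L = 9·6/12 = 9/2 kN
  R_B = Pa/L = 9·6/12 = 9/2 kN
Load 3 — applied couple M₀=4 kN·m at a=8 m (b=L-a=4):
  R_A = M₀/L = 4/12 = 1/3 kN
  R_B = -M₀/L = -4/12 = -1/3 kN
Load 4 — triangular load w₀=3 kN/m (0→w₀ over full span):
  R_A = w₀L/6 = 3·12/6 = 6 kN
  R_B = w₀L/3 = 3·12/3 = 12 kN
Superposition: R_A = 677/6 kN, R_B = 709/6 kN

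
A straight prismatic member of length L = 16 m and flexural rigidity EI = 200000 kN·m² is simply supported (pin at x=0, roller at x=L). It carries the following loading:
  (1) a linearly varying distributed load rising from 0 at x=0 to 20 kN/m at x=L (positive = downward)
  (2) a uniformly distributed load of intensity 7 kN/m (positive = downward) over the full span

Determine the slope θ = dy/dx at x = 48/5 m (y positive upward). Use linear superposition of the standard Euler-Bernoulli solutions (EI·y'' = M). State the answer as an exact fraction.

θ(48/5) = 2728/703125 rad

Load 1 — triangular load w₀=20 kN/m (0→w₀ over full span):
  θ_1 = -w₀(7L⁴-30L²x²+15x⁴)/(360LEI) = -20·(7·16⁴-30·16²·(48/5)²+15·(48/5)⁴)/(360·16·200000) = 7424/3515625 rad
Load 2 — uniform load w=7 kN/m over full span:
  θ_2 = -w(L³-6Lx²+4x³)/(24EI) = -7·(16³-6·16·(48/5)²+4·(48/5)³)/(24·200000) = 2072/1171875 rad
Superposition: θ = Σ θ_i = 2728/703125 rad ≈ 0.003880 rad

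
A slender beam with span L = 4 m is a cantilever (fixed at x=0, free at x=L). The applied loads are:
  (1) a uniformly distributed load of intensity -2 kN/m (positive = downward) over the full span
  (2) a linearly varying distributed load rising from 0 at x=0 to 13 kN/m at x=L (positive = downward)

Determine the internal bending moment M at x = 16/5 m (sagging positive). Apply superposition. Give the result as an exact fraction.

Load 1 — uniform load w=-2 kN/m over full span:
  M_1 = -w(L-x)²/2 = -(-2)·(4-(16/5))²/2 = 16/25 kN·m
Load 2 — triangular load w₀=13 kN/m (0→w₀ over full span):
  M_2 = w₀Lx/2 - w₀L²/3 - w₀x³/(6L) = 13·4·(16/5)/2 - 13·4²/3 - 13·(16/5)³/(6·4) = -1456/375 kN·m
Superposition: M = Σ M_i = -1216/375 kN·m ≈ -3.242667 kN·m

M(16/5) = -1216/375 kN·m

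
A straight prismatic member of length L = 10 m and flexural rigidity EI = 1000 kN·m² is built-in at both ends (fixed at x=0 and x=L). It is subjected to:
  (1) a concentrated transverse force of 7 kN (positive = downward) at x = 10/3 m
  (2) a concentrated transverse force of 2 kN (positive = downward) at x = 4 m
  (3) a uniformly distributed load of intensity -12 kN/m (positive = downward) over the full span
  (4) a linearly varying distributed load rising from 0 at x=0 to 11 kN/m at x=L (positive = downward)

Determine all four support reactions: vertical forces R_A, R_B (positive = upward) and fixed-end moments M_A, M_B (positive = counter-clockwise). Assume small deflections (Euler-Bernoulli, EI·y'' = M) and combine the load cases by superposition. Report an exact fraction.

R_A = -249877/6750 kN, M_A = -33806/675 kN·m, R_B = -128123/6750 kN, M_B = 25579/675 kN·m

Load 1 — point force P=7 kN at a=10/3 m (b=L-a=20/3):
  R_A = Pb²(3a+b)/L³ = 7·(20/3)²·(3·(10/3)+(20/3))/10³ = 140/27 kN
  M_A = Pab²/L² = 7·(10/3)·(20/3)²/10² = 280/27 kN·m
  R_B = Pa²(a+3b)/L³ = 7·(10/3)²·((10/3)+3·(20/3))/10³ = 49/27 kN
  M_B = -Pa²b/L² = -7·(10/3)²·(20/3)/10² = -140/27 kN·m
Load 2 — point force P=2 kN at a=4 m (b=L-a=6):
  R_A = Pb²(3a+b)/L³ = 2·6²·(3·4+6)/10³ = 162/125 kN
  M_A = Pab²/L² = 2·4·6²/10² = 72/25 kN·m
  R_B = Pa²(a+3b)/L³ = 2·4²·(4+3·6)/10³ = 88/125 kN
  M_B = -Pa²b/L² = -2·4²·6/10² = -48/25 kN·m
Load 3 — uniform load w=-12 kN/m over full span:
  R_A = wL/2 = (-12)·10/2 = -60 kN
  M_A = wL²/12 = (-12)·10²/12 = -100 kN·m
  R_B = wL/2 = (-12)·10/2 = -60 kN
  M_B = -wL²/12 = -(-12)·10²/12 = 100 kN·m
Load 4 — triangular load w₀=11 kN/m (0→w₀ over full span):
  R_A = 3w₀L/20 = 3·11·10/20 = 33/2 kN
  M_A = w₀L²/30 = 11·10²/30 = 110/3 kN·m
  R_B = 7w₀L/20 = 7·11·10/20 = 77/2 kN
  M_B = -w₀L²/20 = -11·10²/20 = -55 kN·m
Superposition: R_A = -249877/6750 kN, M_A = -33806/675 kN·m, R_B = -128123/6750 kN, M_B = 25579/675 kN·m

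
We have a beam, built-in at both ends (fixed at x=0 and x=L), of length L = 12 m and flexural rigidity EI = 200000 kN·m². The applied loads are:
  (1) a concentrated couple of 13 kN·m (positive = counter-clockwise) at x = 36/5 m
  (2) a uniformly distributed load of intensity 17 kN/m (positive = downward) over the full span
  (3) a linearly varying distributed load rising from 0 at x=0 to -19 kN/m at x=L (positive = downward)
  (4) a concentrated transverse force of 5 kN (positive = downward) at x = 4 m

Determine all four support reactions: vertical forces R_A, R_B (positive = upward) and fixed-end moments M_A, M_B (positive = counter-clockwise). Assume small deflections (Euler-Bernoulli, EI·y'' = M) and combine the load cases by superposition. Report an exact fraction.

Load 1 — applied couple M₀=13 kN·m at a=36/5 m (b=L-a=24/5):
  R_A = 6M₀ab/L³ = 6·13·(36/5)·(24/5)/12³ = 39/25 kN
  M_A = M₀b(2a-b)/L² = 13·(24/5)·(2·(36/5)-(24/5))/12² = 104/25 kN·m
  R_B = -6M₀ab/L³ = -6·13·(36/5)·(24/5)/12³ = -39/25 kN
  M_B = M₀a(2b-a)/L² = 13·(36/5)·(2·(24/5)-(36/5))/12² = 39/25 kN·m
Load 2 — uniform load w=17 kN/m over full span:
  R_A = wL/2 = 17·12/2 = 102 kN
  M_A = wL²/12 = 17·12²/12 = 204 kN·m
  R_B = wL/2 = 17·12/2 = 102 kN
  M_B = -wL²/12 = -17·12²/12 = -204 kN·m
Load 3 — triangular load w₀=-19 kN/m (0→w₀ over full span):
  R_A = 3w₀L/20 = 3·(-19)·12/20 = -171/5 kN
  M_A = w₀L²/30 = (-19)·12²/30 = -456/5 kN·m
  R_B = 7w₀L/20 = 7·(-19)·12/20 = -399/5 kN
  M_B = -w₀L²/20 = -(-19)·12²/20 = 684/5 kN·m
Load 4 — point force P=5 kN at a=4 m (b=L-a=8):
  R_A = Pb²(3a+b)/L³ = 5·8²·(3·4+8)/12³ = 100/27 kN
  M_A = Pab²/L² = 5·4·8²/12² = 80/9 kN·m
  R_B = Pa²(a+3b)/L³ = 5·4²·(4+3·8)/12³ = 35/27 kN
  M_B = -Pa²b/L² = -5·4²·8/12² = -40/9 kN·m
Superposition: R_A = 49318/675 kN, M_A = 28316/225 kN·m, R_B = 14807/675 kN, M_B = -15769/225 kN·m

R_A = 49318/675 kN, M_A = 28316/225 kN·m, R_B = 14807/675 kN, M_B = -15769/225 kN·m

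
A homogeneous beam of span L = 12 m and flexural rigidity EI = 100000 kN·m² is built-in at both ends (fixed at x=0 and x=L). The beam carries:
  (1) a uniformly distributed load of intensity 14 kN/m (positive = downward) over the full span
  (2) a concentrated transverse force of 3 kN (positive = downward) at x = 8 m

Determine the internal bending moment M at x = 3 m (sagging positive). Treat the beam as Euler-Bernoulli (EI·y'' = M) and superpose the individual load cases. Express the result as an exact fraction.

Load 1 — uniform load w=14 kN/m over full span:
  M_1 = wLx/2 - wL²/12 - wx²/2 = 14·12·3/2 - 14·12²/12 - 14·3²/2 = 21 kN·m
Load 2 — point force P=3 kN at a=8 m (b=L-a=4):
  M_2 = Pb²(3a+b)x/L³ - Pab²/L²  [x≤a] = 3·4²·(3·8+4)·3/12³ - 3·8·4²/12² = -1/3 kN·m
Superposition: M = Σ M_i = 62/3 kN·m ≈ 20.666667 kN·m

M(3) = 62/3 kN·m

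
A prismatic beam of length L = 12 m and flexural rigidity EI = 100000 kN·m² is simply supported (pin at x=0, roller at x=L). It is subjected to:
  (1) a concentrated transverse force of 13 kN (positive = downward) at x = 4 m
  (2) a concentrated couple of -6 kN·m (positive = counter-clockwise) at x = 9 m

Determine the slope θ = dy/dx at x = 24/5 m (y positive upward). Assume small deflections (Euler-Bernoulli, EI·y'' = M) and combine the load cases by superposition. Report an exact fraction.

Load 1 — point force P=13 kN at a=4 m (b=L-a=8):
  θ_1 = -Pa(2L²-6Lx+3x²+a²)/(6LEI)  [x>a] = -13·4·(2·12²-6·12·(24/5)+3·(24/5)²+4²)/(6·12·100000) = -559/2812500 rad
Load 2 — applied couple M₀=-6 kN·m at a=9 m (b=L-a=3):
  θ_2 = (M₀x²/(2L)+C₁)/EI  [x≤a] with C₁=M₀(3b²-L²)/(6L)=39/4 = ((-6)·(24/5)²/(2·12)+(39/4))/100000 = 399/10000000 rad
Superposition: θ = Σ θ_i = -14297/90000000 rad ≈ -0.000159 rad

θ(24/5) = -14297/90000000 rad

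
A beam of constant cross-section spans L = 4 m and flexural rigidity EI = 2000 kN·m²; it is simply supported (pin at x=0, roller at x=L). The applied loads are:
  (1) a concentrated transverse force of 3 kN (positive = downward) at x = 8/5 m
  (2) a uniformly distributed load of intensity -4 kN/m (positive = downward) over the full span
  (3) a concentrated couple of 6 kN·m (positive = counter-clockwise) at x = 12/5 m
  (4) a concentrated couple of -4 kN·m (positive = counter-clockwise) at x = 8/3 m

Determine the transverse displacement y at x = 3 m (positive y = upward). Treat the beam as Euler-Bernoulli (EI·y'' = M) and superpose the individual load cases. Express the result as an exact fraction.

Load 1 — point force P=3 kN at a=8/5 m (b=L-a=12/5):
  y_1 = -Pa(L-x)(2Lx-a²-x²)/(6LEI)  [x>a] = -3·(8/5)·(4-3)·(2·4·3-(8/5)²-3²)/(6·4·2000) = -311/250000 m
Load 2 — uniform load w=-4 kN/m over full span:
  y_2 = -wx(L³-2Lx²+x³)/(24EI) = -(-4)·3·(4³-2·4·3²+3³)/(24·2000) = 19/4000 m
Load 3 — applied couple M₀=6 kN·m at a=12/5 m (b=L-a=8/5):
  y_3 = (M₀x³/(6L)-M₀(x-a)²/2+C₁x)/EI  [x>a] with C₁=M₀(3b²-L²)/(6L)=-52/25 = (6·3³/(6·4)-6·(3-(12/5))²/2+(-52/25)·3)/2000 = -57/200000 m
Load 4 — applied couple M₀=-4 kN·m at a=8/3 m (b=L-a=4/3):
  y_4 = (M₀x³/(6L)-M₀(x-a)²/2+C₁x)/EI  [x>a] with C₁=M₀(3b²-L²)/(6L)=16/9 = ((-4)·3³/(6·4)-(-4)·(3-(8/3))²/2+(16/9)·3)/2000 = 19/36000 m
Superposition: y = Σ y_i = 33739/9000000 m ≈ 0.003749 m

y(3) = 33739/9000000 m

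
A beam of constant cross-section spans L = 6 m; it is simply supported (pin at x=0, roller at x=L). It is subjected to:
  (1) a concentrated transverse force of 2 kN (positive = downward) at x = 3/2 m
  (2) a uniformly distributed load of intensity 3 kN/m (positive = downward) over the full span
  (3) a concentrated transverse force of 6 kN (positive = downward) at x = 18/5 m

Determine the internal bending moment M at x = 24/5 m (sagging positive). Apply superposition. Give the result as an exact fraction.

Load 1 — point force P=2 kN at a=3/2 m (b=L-a=9/2):
  M_1 = Pa(L-x)/L  [x>a] = 2·(3/2)·(6-(24/5))/6 = 3/5 kN·m
Load 2 — uniform load w=3 kN/m over full span:
  M_2 = wx(L-x)/2 = 3·(24/5)·(6-(24/5))/2 = 216/25 kN·m
Load 3 — point force P=6 kN at a=18/5 m (b=L-a=12/5):
  M_3 = Pa(L-x)/L  [x>a] = 6·(18/5)·(6-(24/5))/6 = 108/25 kN·m
Superposition: M = Σ M_i = 339/25 kN·m ≈ 13.560000 kN·m

M(24/5) = 339/25 kN·m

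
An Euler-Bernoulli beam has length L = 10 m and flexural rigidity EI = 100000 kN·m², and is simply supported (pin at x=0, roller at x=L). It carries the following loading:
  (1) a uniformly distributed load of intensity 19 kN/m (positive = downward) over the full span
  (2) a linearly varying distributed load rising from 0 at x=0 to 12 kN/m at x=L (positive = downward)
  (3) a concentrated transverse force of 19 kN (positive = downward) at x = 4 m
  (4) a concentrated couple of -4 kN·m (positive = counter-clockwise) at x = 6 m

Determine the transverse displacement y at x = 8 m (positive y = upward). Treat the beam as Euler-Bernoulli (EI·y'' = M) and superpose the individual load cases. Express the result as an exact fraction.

y(8) = -1686/78125 m

Load 1 — uniform load w=19 kN/m over full span:
  y_1 = -wx(L³-2Lx²+x³)/(24EI) = -19·8·(10³-2·10·8²+8³)/(24·100000) = -551/37500 m
Load 2 — triangular load w₀=12 kN/m (0→w₀ over full span):
  y_2 = -w₀x(7L⁴-10L²x²+3x⁴)/(360LEI) = -12·8·(7·10⁴-10·10²·8²+3·8⁴)/(360·10·100000) = -381/78125 m
Load 3 — point force P=19 kN at a=4 m (b=L-a=6):
  y_3 = -Pa(L-x)(2Lx-a²-x²)/(6LEI)  [x>a] = -19·4·(10-8)·(2·10·8-4²-8²)/(6·10·100000) = -19/9375 m
Load 4 — applied couple M₀=-4 kN·m at a=6 m (b=L-a=4):
  y_4 = (M₀x³/(6L)-M₀(x-a)²/2+C₁x)/EI  [x>a] with C₁=M₀(3b²-L²)/(6L)=52/15 = ((-4)·8³/(6·10)-(-4)·(8-6)²/2+(52/15)·8)/100000 = 1/62500 m
Superposition: y = Σ y_i = -1686/78125 m ≈ -0.021581 m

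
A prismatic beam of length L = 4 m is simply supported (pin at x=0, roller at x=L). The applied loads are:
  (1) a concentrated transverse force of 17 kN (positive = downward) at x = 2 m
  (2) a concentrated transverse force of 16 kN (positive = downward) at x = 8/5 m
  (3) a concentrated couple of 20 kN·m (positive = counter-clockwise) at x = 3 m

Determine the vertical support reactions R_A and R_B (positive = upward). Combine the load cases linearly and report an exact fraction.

Load 1 — point force P=17 kN at a=2 m (b=L-a=2):
  R_A = Pb/L = 17·2/4 = 17/2 kN
  R_B = Pa/L = 17·2/4 = 17/2 kN
Load 2 — point force P=16 kN at a=8/5 m (b=L-a=12/5):
  R_A = Pb/L = 16·(12/5)/4 = 48/5 kN
  R_B = Pa/L = 16·(8/5)/4 = 32/5 kN
Load 3 — applied couple M₀=20 kN·m at a=3 m (b=L-a=1):
  R_A = M₀/L = 20/4 = 5 kN
  R_B = -M₀/L = -20/4 = -5 kN
Superposition: R_A = 231/10 kN, R_B = 99/10 kN

R_A = 231/10 kN, R_B = 99/10 kN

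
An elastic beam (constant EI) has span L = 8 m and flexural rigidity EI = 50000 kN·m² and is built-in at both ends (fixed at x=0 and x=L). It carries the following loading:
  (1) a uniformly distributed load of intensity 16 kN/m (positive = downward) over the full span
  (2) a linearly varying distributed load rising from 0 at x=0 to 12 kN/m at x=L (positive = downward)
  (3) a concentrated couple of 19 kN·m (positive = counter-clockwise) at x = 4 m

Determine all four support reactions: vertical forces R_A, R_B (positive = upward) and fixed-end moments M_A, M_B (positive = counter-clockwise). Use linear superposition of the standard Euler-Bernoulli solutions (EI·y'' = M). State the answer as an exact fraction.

Load 1 — uniform load w=16 kN/m over full span:
  R_A = wL/2 = 16·8/2 = 64 kN
  M_A = wL²/12 = 16·8²/12 = 256/3 kN·m
  R_B = wL/2 = 16·8/2 = 64 kN
  M_B = -wL²/12 = -16·8²/12 = -256/3 kN·m
Load 2 — triangular load w₀=12 kN/m (0→w₀ over full span):
  R_A = 3w₀L/20 = 3·12·8/20 = 72/5 kN
  M_A = w₀L²/30 = 12·8²/30 = 128/5 kN·m
  R_B = 7w₀L/20 = 7·12·8/20 = 168/5 kN
  M_B = -w₀L²/20 = -12·8²/20 = -192/5 kN·m
Load 3 — applied couple M₀=19 kN·m at a=4 m (b=L-a=4):
  R_A = 6M₀ab/L³ = 6·19·4·4/8³ = 57/16 kN
  M_A = M₀b(2a-b)/L² = 19·4·(2·4-4)/8² = 19/4 kN·m
  R_B = -6M₀ab/L³ = -6·19·4·4/8³ = -57/16 kN
  M_B = M₀a(2b-a)/L² = 19·4·(2·4-4)/8² = 19/4 kN·m
Superposition: R_A = 6557/80 kN, M_A = 6941/60 kN·m, R_B = 7523/80 kN, M_B = -7139/60 kN·m

R_A = 6557/80 kN, M_A = 6941/60 kN·m, R_B = 7523/80 kN, M_B = -7139/60 kN·m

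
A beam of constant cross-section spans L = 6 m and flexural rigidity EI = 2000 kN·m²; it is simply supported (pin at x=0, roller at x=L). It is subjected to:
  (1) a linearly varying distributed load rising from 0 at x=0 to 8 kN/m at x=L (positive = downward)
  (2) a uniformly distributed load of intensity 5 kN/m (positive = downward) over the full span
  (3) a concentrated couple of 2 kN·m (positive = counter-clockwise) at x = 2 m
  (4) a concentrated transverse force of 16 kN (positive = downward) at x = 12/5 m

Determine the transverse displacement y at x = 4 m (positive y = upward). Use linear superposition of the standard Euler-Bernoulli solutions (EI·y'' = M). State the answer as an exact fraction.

y(4) = -13186/140625 m

Load 1 — triangular load w₀=8 kN/m (0→w₀ over full span):
  y_1 = -w₀x(7L⁴-10L²x²+3x⁴)/(360LEI) = -8·4·(7·6⁴-10·6²·4²+3·4⁴)/(360·6·2000) = -34/1125 m
Load 2 — uniform load w=5 kN/m over full span:
  y_2 = -wx(L³-2Lx²+x³)/(24EI) = -5·4·(6³-2·6·4²+4³)/(24·2000) = -11/300 m
Load 3 — applied couple M₀=2 kN·m at a=2 m (b=L-a=4):
  y_3 = (M₀x³/(6L)-M₀(x-a)²/2+C₁x)/EI  [x>a] with C₁=M₀(3b²-L²)/(6L)=2/3 = (2·4³/(6·6)-2·(4-2)²/2+(2/3)·4)/2000 = 1/900 m
Load 4 — point force P=16 kN at a=12/5 m (b=L-a=18/5):
  y_4 = -Pa(L-x)(2Lx-a²-x²)/(6LEI)  [x>a] = -16·(12/5)·(6-4)·(2·6·4-(12/5)²-4²)/(6·6·2000) = -1312/46875 m
Superposition: y = Σ y_i = -13186/140625 m ≈ -0.093767 m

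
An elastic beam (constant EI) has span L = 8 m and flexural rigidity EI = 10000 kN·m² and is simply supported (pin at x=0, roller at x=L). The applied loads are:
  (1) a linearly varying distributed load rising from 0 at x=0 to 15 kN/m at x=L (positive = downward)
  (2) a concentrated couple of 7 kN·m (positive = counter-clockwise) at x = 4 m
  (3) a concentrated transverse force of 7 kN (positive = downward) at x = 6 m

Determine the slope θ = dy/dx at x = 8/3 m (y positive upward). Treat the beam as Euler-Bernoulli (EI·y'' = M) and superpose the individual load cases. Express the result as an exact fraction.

θ(8/3) = -15013/1620000 rad

Load 1 — triangular load w₀=15 kN/m (0→w₀ over full span):
  θ_1 = -w₀(7L⁴-30L²x²+15x⁴)/(360LEI) = -15·(7·8⁴-30·8²·(8/3)²+15·(8/3)⁴)/(360·8·10000) = -416/50625 rad
Load 2 — applied couple M₀=7 kN·m at a=4 m (b=L-a=4):
  θ_2 = (M₀x²/(2L)+C₁)/EI  [x≤a] with C₁=M₀(3b²-L²)/(6L)=-7/3 = (7·(8/3)²/(2·8)+(-7/3))/10000 = 7/90000 rad
Load 3 — point force P=7 kN at a=6 m (b=L-a=2):
  θ_3 = -Pb(L²-b²-3x²)/(6LEI)  [x≤a] = -7·2·(8²-2²-3·(8/3)²)/(6·8·10000) = -203/180000 rad
Superposition: θ = Σ θ_i = -15013/1620000 rad ≈ -0.009267 rad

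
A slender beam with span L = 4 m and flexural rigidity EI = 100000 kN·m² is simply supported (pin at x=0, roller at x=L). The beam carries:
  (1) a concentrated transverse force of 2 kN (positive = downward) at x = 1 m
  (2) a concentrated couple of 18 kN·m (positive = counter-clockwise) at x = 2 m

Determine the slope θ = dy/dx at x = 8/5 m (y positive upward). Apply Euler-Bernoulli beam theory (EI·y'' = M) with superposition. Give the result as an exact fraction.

Load 1 — point force P=2 kN at a=1 m (b=L-a=3):
  θ_1 = -Pa(2L²-6Lx+3x²+a²)/(6LEI)  [x>a] = -2·1·(2·4²-6·4·(8/5)+3·(8/5)²+1²)/(6·4·100000) = -19/10000000 rad
Load 2 — applied couple M₀=18 kN·m at a=2 m (b=L-a=2):
  θ_2 = (M₀x²/(2L)+C₁)/EI  [x≤a] with C₁=M₀(3b²-L²)/(6L)=-3 = (18·(8/5)²/(2·4)+(-3))/100000 = 69/2500000 rad
Superposition: θ = Σ θ_i = 257/10000000 rad ≈ 0.000026 rad

θ(8/5) = 257/10000000 rad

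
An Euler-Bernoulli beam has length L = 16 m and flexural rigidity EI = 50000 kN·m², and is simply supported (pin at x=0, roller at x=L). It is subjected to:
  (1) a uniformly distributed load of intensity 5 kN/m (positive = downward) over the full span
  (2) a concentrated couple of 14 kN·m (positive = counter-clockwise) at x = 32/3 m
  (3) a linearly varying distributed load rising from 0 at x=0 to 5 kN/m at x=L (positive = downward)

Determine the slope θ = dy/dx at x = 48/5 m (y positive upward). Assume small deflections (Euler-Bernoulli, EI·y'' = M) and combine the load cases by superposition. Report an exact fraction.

Load 1 — uniform load w=5 kN/m over full span:
  θ_1 = -w(L³-6Lx²+4x³)/(24EI) = -5·(16³-6·16·(48/5)²+4·(48/5)³)/(24·50000) = 1184/234375 rad
Load 2 — applied couple M₀=14 kN·m at a=32/3 m (b=L-a=16/3):
  θ_2 = (M₀x²/(2L)+C₁)/EI  [x≤a] with C₁=M₀(3b²-L²)/(6L)=-224/9 = (14·(48/5)²/(2·16)+(-224/9))/50000 = 217/703125 rad
Load 3 — triangular load w₀=5 kN/m (0→w₀ over full span):
  θ_3 = -w₀(7L⁴-30L²x²+15x⁴)/(360LEI) = -5·(7·16⁴-30·16²·(48/5)²+15·(48/5)⁴)/(360·16·50000) = 7424/3515625 rad
Superposition: θ = Σ θ_i = 26269/3515625 rad ≈ 0.007472 rad

θ(48/5) = 26269/3515625 rad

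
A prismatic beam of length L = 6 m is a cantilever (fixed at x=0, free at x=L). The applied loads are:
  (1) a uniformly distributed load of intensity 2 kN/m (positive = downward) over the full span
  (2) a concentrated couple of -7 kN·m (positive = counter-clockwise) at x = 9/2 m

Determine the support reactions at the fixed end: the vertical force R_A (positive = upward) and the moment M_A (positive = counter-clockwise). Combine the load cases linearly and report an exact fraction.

Load 1 — uniform load w=2 kN/m over full span:
  R_A = wL = 2·6 = 12 kN
  M_A = wL²/2 = 2·6²/2 = 36 kN·m
Load 2 — applied couple M₀=-7 kN·m at a=9/2 m (b=L-a=3/2):
  R_A = 0 kN
  M_A = -M₀ = -(-7) = 7 kN·m
Superposition: R_A = 12 kN, M_A = 43 kN·m

R_A = 12 kN, M_A = 43 kN·m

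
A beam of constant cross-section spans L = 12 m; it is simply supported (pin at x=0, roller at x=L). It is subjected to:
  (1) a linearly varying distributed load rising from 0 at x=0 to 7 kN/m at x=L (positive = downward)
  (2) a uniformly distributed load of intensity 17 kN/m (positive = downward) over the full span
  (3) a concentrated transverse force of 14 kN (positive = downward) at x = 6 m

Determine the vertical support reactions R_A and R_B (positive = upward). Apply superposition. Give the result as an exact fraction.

R_A = 123 kN, R_B = 137 kN

Load 1 — triangular load w₀=7 kN/m (0→w₀ over full span):
  R_A = w₀L/6 = 7·12/6 = 14 kN
  R_B = w₀L/3 = 7·12/3 = 28 kN
Load 2 — uniform load w=17 kN/m over full span:
  R_A = wL/2 = 17·12/2 = 102 kN
  R_B = wL/2 = 17·12/2 = 102 kN
Load 3 — point force P=14 kN at a=6 m (b=L-a=6):
  R_A = Pb/L = 14·6/12 = 7 kN
  R_B = Pa/L = 14·6/12 = 7 kN
Superposition: R_A = 123 kN, R_B = 137 kN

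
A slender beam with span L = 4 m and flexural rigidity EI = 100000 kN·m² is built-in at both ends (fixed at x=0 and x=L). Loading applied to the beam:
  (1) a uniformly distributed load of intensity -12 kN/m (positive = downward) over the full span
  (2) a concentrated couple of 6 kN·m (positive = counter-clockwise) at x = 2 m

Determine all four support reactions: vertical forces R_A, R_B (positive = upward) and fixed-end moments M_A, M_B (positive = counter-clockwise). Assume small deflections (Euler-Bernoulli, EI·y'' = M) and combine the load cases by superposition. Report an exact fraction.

Load 1 — uniform load w=-12 kN/m over full span:
  R_A = wL/2 = (-12)·4/2 = -24 kN
  M_A = wL²/12 = (-12)·4²/12 = -16 kN·m
  R_B = wL/2 = (-12)·4/2 = -24 kN
  M_B = -wL²/12 = -(-12)·4²/12 = 16 kN·m
Load 2 — applied couple M₀=6 kN·m at a=2 m (b=L-a=2):
  R_A = 6M₀ab/L³ = 6·6·2·2/4³ = 9/4 kN
  M_A = M₀b(2a-b)/L² = 6·2·(2·2-2)/4² = 3/2 kN·m
  R_B = -6M₀ab/L³ = -6·6·2·2/4³ = -9/4 kN
  M_B = M₀a(2b-a)/L² = 6·2·(2·2-2)/4² = 3/2 kN·m
Superposition: R_A = -87/4 kN, M_A = -29/2 kN·m, R_B = -105/4 kN, M_B = 35/2 kN·m

R_A = -87/4 kN, M_A = -29/2 kN·m, R_B = -105/4 kN, M_B = 35/2 kN·m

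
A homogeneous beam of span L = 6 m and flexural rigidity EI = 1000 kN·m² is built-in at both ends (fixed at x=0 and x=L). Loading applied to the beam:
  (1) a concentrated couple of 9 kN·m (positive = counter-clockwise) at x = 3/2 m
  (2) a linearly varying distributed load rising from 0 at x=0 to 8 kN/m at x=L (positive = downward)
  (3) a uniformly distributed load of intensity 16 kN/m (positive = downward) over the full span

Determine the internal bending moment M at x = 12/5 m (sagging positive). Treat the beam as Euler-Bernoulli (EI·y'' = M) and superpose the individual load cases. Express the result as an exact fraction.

M(12/5) = 44931/2000 kN·m

Load 1 — applied couple M₀=9 kN·m at a=3/2 m (b=L-a=9/2):
  M_1 = R_Ax - M_A - M₀  [x>a] with R_A=27/16, M_A=-27/16 = (27/16)·(12/5) - (-27/16) - 9 = -261/80 kN·m
Load 2 — triangular load w₀=8 kN/m (0→w₀ over full span):
  M_2 = 3w₀Lx/20 - w₀L²/30 - w₀x³/(6L) = 3·8·6·(12/5)/20 - 8·6²/30 - 8·(12/5)³/(6·6) = 576/125 kN·m
Load 3 — uniform load w=16 kN/m over full span:
  M_3 = wLx/2 - wL²/12 - wx²/2 = 16·6·(12/5)/2 - 16·6²/12 - 16·(12/5)²/2 = 528/25 kN·m
Superposition: M = Σ M_i = 44931/2000 kN·m ≈ 22.465500 kN·m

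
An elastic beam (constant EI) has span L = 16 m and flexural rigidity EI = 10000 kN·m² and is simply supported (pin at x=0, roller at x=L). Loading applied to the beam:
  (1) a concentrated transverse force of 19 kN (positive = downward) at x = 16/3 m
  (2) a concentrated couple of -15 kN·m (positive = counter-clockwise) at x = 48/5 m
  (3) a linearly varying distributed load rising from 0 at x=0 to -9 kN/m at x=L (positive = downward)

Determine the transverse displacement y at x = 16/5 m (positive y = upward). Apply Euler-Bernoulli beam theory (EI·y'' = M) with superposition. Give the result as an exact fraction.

y(16/5) = 105528416/791015625 m

Load 1 — point force P=19 kN at a=16/3 m (b=L-a=32/3):
  y_1 = -Pbx(L²-b²-x²)/(6LEI)  [x≤a] = -19·(32/3)·(16/5)·(16²-(32/3)²-(16/5)²)/(6·16·10000) = -564224/6328125 m
Load 2 — applied couple M₀=-15 kN·m at a=48/5 m (b=L-a=32/5):
  y_2 = (M₀x³/(6L)+C₁x)/EI  [x≤a] with C₁=M₀(3b²-L²)/(6L)=104/5 = ((-15)·(16/5)³/(6·16)+(104/5)·(16/5))/10000 = 96/15625 m
Load 3 — triangular load w₀=-9 kN/m (0→w₀ over full span):
  y_3 = -w₀x(7L⁴-10L²x²+3x⁴)/(360LEI) = -(-9)·(16/5)·(7·16⁴-10·16²·(16/5)²+3·(16/5)⁴)/(360·16·10000) = 2113536/9765625 m
Superposition: y = Σ y_i = 105528416/791015625 m ≈ 0.133409 m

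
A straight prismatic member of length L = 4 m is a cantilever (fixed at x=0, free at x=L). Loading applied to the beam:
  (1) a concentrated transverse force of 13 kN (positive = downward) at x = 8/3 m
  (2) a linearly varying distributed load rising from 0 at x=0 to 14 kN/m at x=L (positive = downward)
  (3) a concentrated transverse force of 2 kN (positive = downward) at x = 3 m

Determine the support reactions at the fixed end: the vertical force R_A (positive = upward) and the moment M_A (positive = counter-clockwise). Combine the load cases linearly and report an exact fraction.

Load 1 — point force P=13 kN at a=8/3 m (b=L-a=4/3):
  R_A = P = 13 kN
  M_A = Pa = 13·(8/3) = 104/3 kN·m
Load 2 — triangular load w₀=14 kN/m (0→w₀ over full span):
  R_A = w₀L/2 = 14·4/2 = 28 kN
  M_A = w₀L²/3 = 14·4²/3 = 224/3 kN·m
Load 3 — point force P=2 kN at a=3 m (b=L-a=1):
  R_A = P = 2 kN
  M_A = Pa = 2·3 = 6 kN·m
Superposition: R_A = 43 kN, M_A = 346/3 kN·m

R_A = 43 kN, M_A = 346/3 kN·m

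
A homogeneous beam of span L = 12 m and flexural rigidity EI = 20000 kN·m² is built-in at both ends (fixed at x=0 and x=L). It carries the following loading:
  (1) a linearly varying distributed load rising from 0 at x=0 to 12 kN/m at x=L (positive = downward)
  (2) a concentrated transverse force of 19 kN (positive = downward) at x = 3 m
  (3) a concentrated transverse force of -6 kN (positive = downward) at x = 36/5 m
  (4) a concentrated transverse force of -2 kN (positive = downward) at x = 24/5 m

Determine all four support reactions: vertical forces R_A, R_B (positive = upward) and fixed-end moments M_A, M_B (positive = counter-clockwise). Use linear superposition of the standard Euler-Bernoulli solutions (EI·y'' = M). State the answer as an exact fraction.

Load 1 — triangular load w₀=12 kN/m (0→w₀ over full span):
  R_A = 3w₀L/20 = 3·12·12/20 = 108/5 kN
  M_A = w₀L²/30 = 12·12²/30 = 288/5 kN·m
  R_B = 7w₀L/20 = 7·12·12/20 = 252/5 kN
  M_B = -w₀L²/20 = -12·12²/20 = -432/5 kN·m
Load 2 — point force P=19 kN at a=3 m (b=L-a=9):
  R_A = Pb²(3a+b)/L³ = 19·9²·(3·3+9)/12³ = 513/32 kN
  M_A = Pab²/L² = 19·3·9²/12² = 513/16 kN·m
  R_B = Pa²(a+3b)/L³ = 19·3²·(3+3·9)/12³ = 95/32 kN
  M_B = -Pa²b/L² = -19·3²·9/12² = -171/16 kN·m
Load 3 — point force P=-6 kN at a=36/5 m (b=L-a=24/5):
  R_A = Pb²(3a+b)/L³ = (-6)·(24/5)²·(3·(36/5)+(24/5))/12³ = -264/125 kN
  M_A = Pab²/L² = (-6)·(36/5)·(24/5)²/12² = -864/125 kN·m
  R_B = Pa²(a+3b)/L³ = (-6)·(36/5)²·((36/5)+3·(24/5))/12³ = -486/125 kN
  M_B = -Pa²b/L² = -(-6)·(36/5)²·(24/5)/12² = 1296/125 kN·m
Load 4 — point force P=-2 kN at a=24/5 m (b=L-a=36/5):
  R_A = Pb²(3a+b)/L³ = (-2)·(36/5)²·(3·(24/5)+(36/5))/12³ = -162/125 kN
  M_A = Pab²/L² = (-2)·(24/5)·(36/5)²/12² = -432/125 kN·m
  R_B = Pa²(a+3b)/L³ = (-2)·(24/5)²·((24/5)+3·(36/5))/12³ = -88/125 kN
  M_B = -Pa²b/L² = -(-2)·(24/5)²·(36/5)/12² = 288/125 kN·m
Superposition: R_A = 136893/4000 kN, M_A = 158589/2000 kN·m, R_B = 195107/4000 kN, M_B = -168831/2000 kN·m

R_A = 136893/4000 kN, M_A = 158589/2000 kN·m, R_B = 195107/4000 kN, M_B = -168831/2000 kN·m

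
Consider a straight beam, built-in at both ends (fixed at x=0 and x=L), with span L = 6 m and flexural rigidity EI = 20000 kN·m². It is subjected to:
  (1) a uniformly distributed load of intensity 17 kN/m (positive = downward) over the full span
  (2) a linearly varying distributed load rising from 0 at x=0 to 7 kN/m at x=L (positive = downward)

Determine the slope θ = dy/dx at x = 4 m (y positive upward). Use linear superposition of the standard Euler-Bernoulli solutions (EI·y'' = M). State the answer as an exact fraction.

Load 1 — uniform load w=17 kN/m over full span:
  θ_1 = -wx(L-x)(L-2x)/(12EI) = -17·4·(6-4)·(6-2·4)/(12·20000) = 17/15000 rad
Load 2 — triangular load w₀=7 kN/m (0→w₀ over full span):
  θ_2 = -w₀(2x(L-x)(L-2x)(x+2L)+x²(L-x)²)/(120LEI) = -7·(2·4·(6-4)·(6-2·4)·(4+2·6)+4²·(6-4)²)/(120·6·20000) = 49/225000 rad
Superposition: θ = Σ θ_i = 38/28125 rad ≈ 0.001351 rad

θ(4) = 38/28125 rad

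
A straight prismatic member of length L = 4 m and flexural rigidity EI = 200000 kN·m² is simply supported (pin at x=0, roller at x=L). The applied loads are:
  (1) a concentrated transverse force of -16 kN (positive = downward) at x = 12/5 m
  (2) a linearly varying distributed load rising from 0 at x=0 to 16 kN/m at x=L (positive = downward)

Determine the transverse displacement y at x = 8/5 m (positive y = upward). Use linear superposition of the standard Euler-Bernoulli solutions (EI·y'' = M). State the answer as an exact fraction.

y(8/5) = -1552/48828125 m

Load 1 — point force P=-16 kN at a=12/5 m (b=L-a=8/5):
  y_1 = -Pbx(L²-b²-x²)/(6LEI)  [x≤a] = -(-16)·(8/5)·(8/5)·(4²-(8/5)²-(8/5)²)/(6·4·200000) = 544/5859375 m
Load 2 — triangular load w₀=16 kN/m (0→w₀ over full span):
  y_2 = -w₀x(7L⁴-10L²x²+3x⁴)/(360LEI) = -16·(8/5)·(7·4⁴-10·4²·(8/5)²+3·(8/5)⁴)/(360·4·200000) = -18256/146484375 m
Superposition: y = Σ y_i = -1552/48828125 m ≈ -0.000032 m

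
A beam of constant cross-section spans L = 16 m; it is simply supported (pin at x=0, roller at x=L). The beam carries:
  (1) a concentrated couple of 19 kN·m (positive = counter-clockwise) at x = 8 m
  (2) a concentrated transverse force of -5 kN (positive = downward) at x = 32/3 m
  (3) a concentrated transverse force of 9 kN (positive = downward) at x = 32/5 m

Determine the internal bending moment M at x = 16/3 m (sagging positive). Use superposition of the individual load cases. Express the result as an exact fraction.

Load 1 — applied couple M₀=19 kN·m at a=8 m (b=L-a=8):
  M_1 = M₀x/L  [x≤a] = 19·(16/3)/16 = 19/3 kN·m
Load 2 — point force P=-5 kN at a=32/3 m (b=L-a=16/3):
  M_2 = Pbx/L  [x≤a] = (-5)·(16/3)·(16/3)/16 = -80/9 kN·m
Load 3 — point force P=9 kN at a=32/5 m (b=L-a=48/5):
  M_3 = Pbx/L  [x≤a] = 9·(48/5)·(16/3)/16 = 144/5 kN·m
Superposition: M = Σ M_i = 1181/45 kN·m ≈ 26.244444 kN·m

M(16/3) = 1181/45 kN·m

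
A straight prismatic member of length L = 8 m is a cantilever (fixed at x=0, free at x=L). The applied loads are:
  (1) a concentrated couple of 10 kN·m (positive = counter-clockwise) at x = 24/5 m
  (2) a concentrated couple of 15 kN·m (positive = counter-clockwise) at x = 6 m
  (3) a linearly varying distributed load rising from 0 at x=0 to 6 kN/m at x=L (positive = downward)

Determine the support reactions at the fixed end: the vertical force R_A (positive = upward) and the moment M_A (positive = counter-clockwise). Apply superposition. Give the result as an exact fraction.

R_A = 24 kN, M_A = 103 kN·m

Load 1 — applied couple M₀=10 kN·m at a=24/5 m (b=L-a=16/5):
  R_A = 0 kN
  M_A = -M₀ = -10 kN·m
Load 2 — applied couple M₀=15 kN·m at a=6 m (b=L-a=2):
  R_A = 0 kN
  M_A = -M₀ = -15 kN·m
Load 3 — triangular load w₀=6 kN/m (0→w₀ over full span):
  R_A = w₀L/2 = 6·8/2 = 24 kN
  M_A = w₀L²/3 = 6·8²/3 = 128 kN·m
Superposition: R_A = 24 kN, M_A = 103 kN·m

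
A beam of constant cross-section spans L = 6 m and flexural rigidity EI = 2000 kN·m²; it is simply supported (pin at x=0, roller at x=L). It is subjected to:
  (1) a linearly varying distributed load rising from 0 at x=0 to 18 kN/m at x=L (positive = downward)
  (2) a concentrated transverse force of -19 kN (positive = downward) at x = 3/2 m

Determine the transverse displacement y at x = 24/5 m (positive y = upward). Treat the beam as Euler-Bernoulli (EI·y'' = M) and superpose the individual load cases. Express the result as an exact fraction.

y(24/5) = -16027623/500000000 m

Load 1 — triangular load w₀=18 kN/m (0→w₀ over full span):
  y_1 = -w₀x(7L⁴-10L²x²+3x⁴)/(360LEI) = -18·(24/5)·(7·6⁴-10·6²·(24/5)²+3·(24/5)⁴)/(360·6·2000) = -92583/1953125 m
Load 2 — point force P=-19 kN at a=3/2 m (b=L-a=9/2):
  y_2 = -Pa(L-x)(2Lx-a²-x²)/(6LEI)  [x>a] = -(-19)·(3/2)·(6-(24/5))·(2·6·(24/5)-(3/2)²-(24/5)²)/(6·6·2000) = 61389/4000000 m
Superposition: y = Σ y_i = -16027623/500000000 m ≈ -0.032055 m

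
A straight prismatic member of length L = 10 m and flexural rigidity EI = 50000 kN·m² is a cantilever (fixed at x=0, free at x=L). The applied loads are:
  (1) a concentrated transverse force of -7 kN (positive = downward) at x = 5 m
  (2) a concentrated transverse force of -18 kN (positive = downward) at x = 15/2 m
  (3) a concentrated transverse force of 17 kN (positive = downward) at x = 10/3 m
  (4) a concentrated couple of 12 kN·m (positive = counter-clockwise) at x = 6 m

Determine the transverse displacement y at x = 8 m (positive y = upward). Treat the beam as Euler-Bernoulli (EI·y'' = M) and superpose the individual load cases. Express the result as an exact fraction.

Load 1 — point force P=-7 kN at a=5 m (b=L-a=5):
  y_1 = -Pa²(3x-a)/(6EI)  [x>a] = -(-7)·5²·(3·8-5)/(6·50000) = 133/12000 m
Load 2 — point force P=-18 kN at a=15/2 m (b=L-a=5/2):
  y_2 = -Pa²(3x-a)/(6EI)  [x>a] = -(-18)·(15/2)²·(3·8-(15/2))/(6·50000) = 891/16000 m
Load 3 — point force P=17 kN at a=10/3 m (b=L-a=20/3):
  y_3 = -Pa²(3x-a)/(6EI)  [x>a] = -17·(10/3)²·(3·8-(10/3))/(6·50000) = -527/40500 m
Load 4 — applied couple M₀=12 kN·m at a=6 m (b=L-a=4):
  y_4 = M₀a(2x-a)/(2EI)  [x>a] = 12·6·(2·8-6)/(2·50000) = 9/1250 m
Superposition: y = Σ y_i = 395011/6480000 m ≈ 0.060958 m

y(8) = 395011/6480000 m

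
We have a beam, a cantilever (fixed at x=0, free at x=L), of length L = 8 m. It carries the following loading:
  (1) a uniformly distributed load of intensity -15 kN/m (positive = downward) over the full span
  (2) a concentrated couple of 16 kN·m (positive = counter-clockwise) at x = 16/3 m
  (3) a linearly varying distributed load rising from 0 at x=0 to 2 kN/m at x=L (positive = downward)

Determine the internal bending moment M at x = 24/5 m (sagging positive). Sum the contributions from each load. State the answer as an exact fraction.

Load 1 — uniform load w=-15 kN/m over full span:
  M_1 = -w(L-x)²/2 = -(-15)·(8-(24/5))²/2 = 384/5 kN·m
Load 2 — applied couple M₀=16 kN·m at a=16/3 m (b=L-a=8/3):
  M_2 = M₀  [x≤a] = 16 = 16 kN·m
Load 3 — triangular load w₀=2 kN/m (0→w₀ over full span):
  M_3 = w₀Lx/2 - w₀L²/3 - w₀x³/(6L) = 2·8·(24/5)/2 - 2·8²/3 - 2·(24/5)³/(6·8) = -3328/375 kN·m
Superposition: M = Σ M_i = 31472/375 kN·m ≈ 83.925333 kN·m

M(24/5) = 31472/375 kN·m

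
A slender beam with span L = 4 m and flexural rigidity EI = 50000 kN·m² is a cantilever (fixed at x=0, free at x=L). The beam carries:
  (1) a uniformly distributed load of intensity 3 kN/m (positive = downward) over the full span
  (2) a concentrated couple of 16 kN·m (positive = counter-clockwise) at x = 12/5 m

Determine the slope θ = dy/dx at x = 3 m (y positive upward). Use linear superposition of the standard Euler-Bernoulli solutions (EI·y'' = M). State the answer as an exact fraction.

Load 1 — uniform load w=3 kN/m over full span:
  θ_1 = -wx(x²-3Lx+3L²)/(6EI) = -3·3·(3²-3·4·3+3·4²)/(6·50000) = -63/100000 rad
Load 2 — applied couple M₀=16 kN·m at a=12/5 m (b=L-a=8/5):
  θ_2 = M₀a/EI  [x>a] = 16·(12/5)/50000 = 12/15625 rad
Superposition: θ = Σ θ_i = 69/500000 rad ≈ 0.000138 rad

θ(3) = 69/500000 rad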